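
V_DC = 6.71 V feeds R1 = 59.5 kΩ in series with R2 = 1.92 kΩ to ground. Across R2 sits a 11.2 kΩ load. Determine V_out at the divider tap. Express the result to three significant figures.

V_out ≈ 0.180 V

First combine the lower leg with the load: R2 ‖ R_L = 1.639 kΩ.
Voltage divider with the loaded lower leg: V_out = 6.71 × 1.639/(59.5 + 1.639) = 6.71 × 0.02681 = 0.1799 V.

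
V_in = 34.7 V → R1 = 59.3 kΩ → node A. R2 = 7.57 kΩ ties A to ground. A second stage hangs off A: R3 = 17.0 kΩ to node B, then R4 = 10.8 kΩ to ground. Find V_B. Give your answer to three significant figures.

V_B ≈ 1.23 V

Node A sees R2 in parallel with the series input of stage 2, R3 + R4 = 27.80 kΩ.
Effective lower resistance at A: R2 ‖ 27.80 = 5.950 kΩ.
So V_A = 34.7 × 0.09119 = 3.164 V.
Stage 2 is unloaded, so V_B = V_A · R4/(R3+R4) = 3.164 × 10.8/27.80 = 1.229 V.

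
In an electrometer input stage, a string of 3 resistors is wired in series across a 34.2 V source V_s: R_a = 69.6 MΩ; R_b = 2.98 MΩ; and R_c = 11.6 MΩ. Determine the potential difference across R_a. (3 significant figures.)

V ≈ 28.3 V

Series total: ΣR = 69.6 + 2.98 + 11.6 = 84.18 MΩ.
V = V_s · R/ΣR = 34.2 × 0.8268 = 28.28 V.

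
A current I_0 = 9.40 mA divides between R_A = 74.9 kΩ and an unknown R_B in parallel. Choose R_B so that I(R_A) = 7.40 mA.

R_B ≈ 277 kΩ

Two-branch current divider: I_A = I_0 · R_B/(R_A + R_B).
With f = 0.7872, R_B = R_A · f/(1−f) = 74.9 × 3.700 = 277.1 kΩ.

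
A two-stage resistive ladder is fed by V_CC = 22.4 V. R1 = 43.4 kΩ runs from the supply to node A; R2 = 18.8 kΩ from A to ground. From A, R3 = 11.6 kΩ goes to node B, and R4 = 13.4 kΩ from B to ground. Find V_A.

Node A sees R2 in parallel with the series input of stage 2, R3 + R4 = 25.00 kΩ.
R2 ‖ (R3+R4) = 10.73 kΩ.
First divider: V_A = V_CC · 10.73/(43.4 + 10.73) = 4.440 V.

V_A ≈ 4.44 V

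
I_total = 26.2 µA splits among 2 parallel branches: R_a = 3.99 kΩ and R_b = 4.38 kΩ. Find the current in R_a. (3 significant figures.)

I ≈ 13.7 µA

For two parallel branches, I_k = I_total · (other R)/(sum of R).
I(R_a) = 26.2 × 4.38/(3.99 + 4.38) = 26.2 × 0.5233 = 13.71 µA.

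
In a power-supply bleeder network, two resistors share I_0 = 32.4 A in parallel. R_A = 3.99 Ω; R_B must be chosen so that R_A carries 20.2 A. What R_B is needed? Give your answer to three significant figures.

The fraction through R_A equals R_B/(R_A+R_B).
With f = 0.6235, R_B = R_A · f/(1−f) = 3.99 × 1.656 = 6.606 Ω.

R_B ≈ 6.61 Ω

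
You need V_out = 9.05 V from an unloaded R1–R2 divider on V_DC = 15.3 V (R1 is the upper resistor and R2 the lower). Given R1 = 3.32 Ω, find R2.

Required fraction k = V_out/V_DC = 0.5915.
So R2 = R1 · V_out/(V_DC − V_out) = 3.32 × 9.05/(15.3 − 9.05) = 3.32 × 1.448 = 4.807 Ω.

R2 ≈ 4.81 Ω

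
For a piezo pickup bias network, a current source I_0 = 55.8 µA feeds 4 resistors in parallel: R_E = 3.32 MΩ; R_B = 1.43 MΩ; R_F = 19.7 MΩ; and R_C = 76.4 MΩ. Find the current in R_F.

I ≈ 2.66 µA

Total conductance ΣG = 1/3.32 + 1/1.43 + 1/19.7 + 1/76.4 = 1.064 (units of 1/MΩ).
R_F takes the fraction G_k/ΣG = 0.05076/1.064 = 0.04769, so I = 55.8 × 0.04769 = 2.661 µA.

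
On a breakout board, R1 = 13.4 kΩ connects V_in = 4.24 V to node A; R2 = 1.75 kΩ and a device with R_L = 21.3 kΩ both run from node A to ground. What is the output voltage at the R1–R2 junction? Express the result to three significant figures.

The load sits in parallel with R2, giving an effective lower resistance R2' = R2·R_L/(R2+R_L) = 1.617 kΩ.
Then V_out = V_in · R2'/(R1 + R2') = 4.24 × 1.617/15.02 = 0.4566 V.

V_out ≈ 0.457 V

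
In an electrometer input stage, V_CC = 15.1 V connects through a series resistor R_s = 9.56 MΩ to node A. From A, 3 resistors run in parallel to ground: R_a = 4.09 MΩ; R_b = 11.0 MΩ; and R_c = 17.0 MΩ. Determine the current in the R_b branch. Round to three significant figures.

Parallel bank: R_p = 1/(1/4.09 + 1/11.0 + 1/17.0) = 2.537 MΩ.
Node voltage V_A = V_CC · R_p/(R_s + R_p) = 15.1 × 0.2097 = 3.166 V.
I(R_b) = V_A / R_b = 3.166/11.0 = 0.2879 µA.

I ≈ 0.288 µA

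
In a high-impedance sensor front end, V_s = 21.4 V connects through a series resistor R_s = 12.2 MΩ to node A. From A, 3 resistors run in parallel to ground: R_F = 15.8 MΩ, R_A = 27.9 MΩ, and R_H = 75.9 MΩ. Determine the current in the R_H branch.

Combine the parallel branches: R_p = (1/15.8 + 1/27.9 + 1/75.9)⁻¹ = 8.904 MΩ.
V_A by voltage divider: V_A = 21.4 × 8.904/(12.2 + 8.904) = 9.029 V.
Branch current I = V_A/R_H = 9.029/75.9 = 0.1190 µA.

I ≈ 0.119 µA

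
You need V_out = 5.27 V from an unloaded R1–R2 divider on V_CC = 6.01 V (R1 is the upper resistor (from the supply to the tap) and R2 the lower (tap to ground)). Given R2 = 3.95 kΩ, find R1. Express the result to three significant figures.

The divider ratio is R2/(R1+R2) = 5.27/6.01 = 0.8769.
Rearranging, R1 = R2·(1−k)/k = 3.95 × 0.1404 = 0.5546 kΩ.

R1 ≈ 0.555 kΩ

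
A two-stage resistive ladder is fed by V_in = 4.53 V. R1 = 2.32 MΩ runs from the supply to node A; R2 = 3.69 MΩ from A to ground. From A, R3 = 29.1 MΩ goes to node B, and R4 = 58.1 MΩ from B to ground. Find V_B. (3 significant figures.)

The second stage (R3 + R4 = 87.20 MΩ) loads node A in parallel with R2.
Effective lower resistance at A: R2 ‖ 87.20 = 3.540 MΩ.
V_A = 4.53 × 3.540/(2.32 + 3.540) = 2.737 V.
Stage 2 is unloaded, so V_B = V_A · R4/(R3+R4) = 2.737 × 58.1/87.20 = 1.823 V.

V_B ≈ 1.82 V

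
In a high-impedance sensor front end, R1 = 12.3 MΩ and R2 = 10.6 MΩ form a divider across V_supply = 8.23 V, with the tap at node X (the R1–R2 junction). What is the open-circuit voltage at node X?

V_th ≈ 3.81 V

V_th is the unloaded tap voltage: V_supply · R2/(R1+R2) = 8.23 × 0.4629 = 3.810 V.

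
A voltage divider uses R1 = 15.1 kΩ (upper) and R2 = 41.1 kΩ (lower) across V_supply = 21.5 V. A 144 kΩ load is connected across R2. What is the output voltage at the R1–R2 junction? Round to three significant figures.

The load sits in parallel with R2, giving an effective lower resistance R2' = R2·R_L/(R2+R_L) = 31.97 kΩ.
Now apply the divider: V_out = 21.5 × 0.6792 = 14.60 V.
(Unloaded it would be 15.7 V; the load pulls it down.)

V_out ≈ 14.6 V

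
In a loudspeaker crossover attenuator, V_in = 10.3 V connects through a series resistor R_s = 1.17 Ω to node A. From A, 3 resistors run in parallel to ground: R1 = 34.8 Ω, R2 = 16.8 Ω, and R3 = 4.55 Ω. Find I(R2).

I ≈ 0.451 A

Equivalent of the parallel group: R_p = 3.246 Ω.
V_A by voltage divider: V_A = 10.3 × 3.246/(1.17 + 3.246) = 7.571 V.
I(R2) = V_A / R2 = 7.571/16.8 = 0.4507 A.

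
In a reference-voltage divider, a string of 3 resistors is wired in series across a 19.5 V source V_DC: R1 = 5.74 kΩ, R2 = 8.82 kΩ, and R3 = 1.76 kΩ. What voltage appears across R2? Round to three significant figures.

V ≈ 10.5 V

Total series resistance ΣR = 5.74 + 8.82 + 1.76 = 16.32 kΩ.
By the voltage-divider rule, V = 19.5 × 8.820/16.32 = 10.54 V.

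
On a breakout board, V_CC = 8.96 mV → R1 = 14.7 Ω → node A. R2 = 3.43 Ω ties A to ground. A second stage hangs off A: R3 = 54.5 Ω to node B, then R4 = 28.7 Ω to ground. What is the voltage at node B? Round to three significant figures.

V_B ≈ 0.566 mV

The second stage (R3 + R4 = 83.20 Ω) loads node A in parallel with R2.
R2 ‖ (R3+R4) = 3.294 Ω.
V_A = 8.96 × 3.294/(14.7 + 3.294) = 1.640 mV.
Then the unloaded second divider: V_B = V_A × R4/(R3+R4) = 1.640 × 0.3450 = 0.5658 mV.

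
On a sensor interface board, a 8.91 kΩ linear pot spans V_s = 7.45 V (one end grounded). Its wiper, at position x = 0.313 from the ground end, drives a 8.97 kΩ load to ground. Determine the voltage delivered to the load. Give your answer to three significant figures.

V_out ≈ 1.92 V

Split the track: R_lower = x·R_p = 2.789 kΩ, R_upper = (1−x)·R_p = 6.121 kΩ.
R_L loads the lower segment: effective lower R = 2.127 kΩ.
Loaded-divider output: V_out = 7.45 × 0.2579 = 1.921 V.
(Unloaded: V_out = x·V_s = 2.33 V.)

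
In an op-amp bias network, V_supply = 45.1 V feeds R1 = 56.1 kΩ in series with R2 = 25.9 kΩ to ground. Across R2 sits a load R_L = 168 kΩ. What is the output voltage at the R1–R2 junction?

V_out ≈ 12.9 V

First combine the lower leg with the load: R2 ‖ R_L = 22.44 kΩ.
Now apply the divider: V_out = 45.1 × 0.2857 = 12.89 V.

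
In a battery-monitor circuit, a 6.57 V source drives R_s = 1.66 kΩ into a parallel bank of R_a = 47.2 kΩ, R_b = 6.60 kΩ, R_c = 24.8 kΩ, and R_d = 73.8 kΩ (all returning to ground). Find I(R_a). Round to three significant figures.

I ≈ 0.101 mA

Parallel bank: R_p = 1/(1/47.2 + 1/6.60 + 1/24.8 + 1/73.8) = 4.414 kΩ.
V_A = 6.57 × 4.414/6.074 = 4.774 V.
I(R_a) = V_A / R_a = 4.774/47.2 = 0.1012 mA.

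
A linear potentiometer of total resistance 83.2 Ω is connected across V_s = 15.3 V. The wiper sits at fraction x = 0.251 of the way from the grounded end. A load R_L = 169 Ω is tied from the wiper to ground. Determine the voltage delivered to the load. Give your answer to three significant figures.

Split the track: R_lower = x·R_p = 20.88 Ω, R_upper = (1−x)·R_p = 62.32 Ω.
(x·R_p) ‖ R_L = 18.59 Ω.
V_out = 15.3 × 18.59/(62.32 + 18.59) = 3.515 V.

V_out ≈ 3.51 V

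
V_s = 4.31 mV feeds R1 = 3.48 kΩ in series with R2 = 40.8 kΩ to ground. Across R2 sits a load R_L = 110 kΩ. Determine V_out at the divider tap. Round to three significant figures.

The load sits in parallel with R2, giving an effective lower resistance R2' = R2·R_L/(R2+R_L) = 29.76 kΩ.
Voltage divider with the loaded lower leg: V_out = 4.31 × 29.76/(3.48 + 29.76) = 4.31 × 0.8953 = 3.859 mV.

V_out ≈ 3.86 mV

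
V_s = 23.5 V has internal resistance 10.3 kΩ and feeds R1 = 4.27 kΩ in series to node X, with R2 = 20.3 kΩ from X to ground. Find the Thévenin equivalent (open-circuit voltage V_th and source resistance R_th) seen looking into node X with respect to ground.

V_th ≈ 13.7 V, R_th ≈ 8.48 kΩ

R1' = 10.3 + 4.27 = 14.57 kΩ (source resistance + R1).
V_th is the unloaded tap voltage: V_s · R2/(R1'+R2) = 23.5 × 0.5822 = 13.68 V.
With V_s suppressed (replaced by a short), R_th = R1' ‖ R2 = (14.57 × 20.3)/(14.57 + 20.3) = 8.482 kΩ.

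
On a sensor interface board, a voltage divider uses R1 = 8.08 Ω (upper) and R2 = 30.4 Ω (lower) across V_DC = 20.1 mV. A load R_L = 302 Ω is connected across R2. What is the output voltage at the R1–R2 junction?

V_out ≈ 15.6 mV

R2 ‖ R_L = (30.4 × 302)/(30.4 + 302) = 27.62 Ω.
Then V_out = V_DC · R2'/(R1 + R2') = 20.1 × 27.62/35.70 = 15.55 mV.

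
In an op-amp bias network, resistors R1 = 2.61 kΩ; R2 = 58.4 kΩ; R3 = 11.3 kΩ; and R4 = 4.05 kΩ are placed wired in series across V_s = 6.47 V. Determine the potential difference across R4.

V ≈ 0.343 V

ΣR = 2.61 + 58.4 + 11.3 + 4.05 = 76.36 kΩ.
V = V_s · R/ΣR = 6.47 × 0.05304 = 0.3432 V.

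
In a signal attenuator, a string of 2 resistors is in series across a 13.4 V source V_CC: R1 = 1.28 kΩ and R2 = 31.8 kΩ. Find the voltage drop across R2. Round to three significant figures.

Total series resistance ΣR = 1.28 + 31.8 = 33.08 kΩ.
V = V_CC · R/ΣR = 13.4 × 0.9613 = 12.88 V.

V ≈ 12.9 V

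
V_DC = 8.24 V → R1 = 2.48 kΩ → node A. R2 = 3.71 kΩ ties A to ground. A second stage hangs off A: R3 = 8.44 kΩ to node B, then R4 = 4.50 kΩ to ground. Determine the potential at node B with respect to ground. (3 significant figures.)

The second stage (R3 + R4 = 12.94 kΩ) loads node A in parallel with R2.
Effective lower resistance at A: R2 ‖ 12.94 = 2.883 kΩ.
V_A = 8.24 × 2.883/(2.48 + 2.883) = 4.430 V.
Then the unloaded second divider: V_B = V_A × R4/(R3+R4) = 4.430 × 0.3478 = 1.541 V.

V_B ≈ 1.54 V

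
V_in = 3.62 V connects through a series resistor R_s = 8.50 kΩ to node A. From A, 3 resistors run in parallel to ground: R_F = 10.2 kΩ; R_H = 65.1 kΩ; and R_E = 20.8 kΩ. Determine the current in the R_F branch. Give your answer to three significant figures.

I ≈ 0.150 mA

Combine the parallel branches: R_p = (1/10.2 + 1/65.1 + 1/20.8)⁻¹ = 6.193 kΩ.
V_A by voltage divider: V_A = 3.62 × 6.193/(8.50 + 6.193) = 1.526 V.
Branch current I = V_A/R_F = 1.526/10.2 = 0.1496 mA.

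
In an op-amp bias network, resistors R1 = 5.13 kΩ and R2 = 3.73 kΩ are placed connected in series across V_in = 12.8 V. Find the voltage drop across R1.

Series total: ΣR = 5.13 + 3.73 = 8.860 kΩ.
Voltage divider: V = V_in · (5.130 / 8.860) = 12.8 × 0.5790 = 7.411 V.

V ≈ 7.41 V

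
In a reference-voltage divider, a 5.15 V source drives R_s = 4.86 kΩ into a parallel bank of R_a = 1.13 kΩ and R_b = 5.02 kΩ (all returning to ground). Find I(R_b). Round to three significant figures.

I ≈ 0.164 mA

Combine the parallel branches: R_p = (1/1.13 + 1/5.02)⁻¹ = 0.9224 kΩ.
V_A by voltage divider: V_A = 5.15 × 0.9224/(4.86 + 0.9224) = 0.8215 V.
I(R_b) = V_A / R_b = 0.8215/5.02 = 0.1636 mA.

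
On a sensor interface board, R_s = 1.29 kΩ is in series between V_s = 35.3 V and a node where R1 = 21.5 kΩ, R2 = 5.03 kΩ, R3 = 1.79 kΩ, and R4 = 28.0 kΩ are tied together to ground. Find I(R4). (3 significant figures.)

I ≈ 0.605 mA

Equivalent of the parallel group: R_p = 1.191 kΩ.
V_A = 35.3 × 1.191/2.481 = 16.95 V.
I(R4) = V_A / R4 = 16.95/28.0 = 0.6052 mA.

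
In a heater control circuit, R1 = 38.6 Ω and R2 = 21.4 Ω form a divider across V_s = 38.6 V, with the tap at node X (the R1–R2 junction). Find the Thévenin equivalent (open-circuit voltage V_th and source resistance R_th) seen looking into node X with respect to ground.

V_th ≈ 13.8 V, R_th ≈ 13.8 Ω

With X open, the divider is unloaded: V_th = 38.6 × 21.4/60.00 = 13.77 V.
Looking into X with the source shorted: R_th = R1·R2/(R1+R2) = 38.60 × 21.4/60.00 = 13.77 Ω.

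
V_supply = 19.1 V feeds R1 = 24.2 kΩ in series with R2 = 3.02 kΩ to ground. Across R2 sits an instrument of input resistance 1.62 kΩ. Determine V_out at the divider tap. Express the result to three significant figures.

V_out ≈ 0.797 V

First combine the lower leg with the load: R2 ‖ R_L = 1.054 kΩ.
Now apply the divider: V_out = 19.1 × 0.04175 = 0.7974 V.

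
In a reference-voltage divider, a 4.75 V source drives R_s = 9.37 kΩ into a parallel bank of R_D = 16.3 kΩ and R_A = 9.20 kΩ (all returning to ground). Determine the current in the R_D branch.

I ≈ 0.112 mA

Equivalent of the parallel group: R_p = 5.881 kΩ.
V_A = 4.75 × 5.881/15.25 = 1.832 V.
Branch current I = V_A/R_D = 1.832/16.3 = 0.1124 mA.
(Equivalently: I_total = 0.3115 mA, then current-divider fraction G_k/ΣG = 0.3608.)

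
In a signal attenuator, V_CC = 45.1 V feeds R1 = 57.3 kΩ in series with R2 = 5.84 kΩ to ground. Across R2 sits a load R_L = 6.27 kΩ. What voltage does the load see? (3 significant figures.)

The load sits in parallel with R2, giving an effective lower resistance R2' = R2·R_L/(R2+R_L) = 3.024 kΩ.
Voltage divider with the loaded lower leg: V_out = 45.1 × 3.024/(57.3 + 3.024) = 45.1 × 0.05012 = 2.261 V.
(Unloaded it would be 4.17 V; the load pulls it down.)

V_out ≈ 2.26 V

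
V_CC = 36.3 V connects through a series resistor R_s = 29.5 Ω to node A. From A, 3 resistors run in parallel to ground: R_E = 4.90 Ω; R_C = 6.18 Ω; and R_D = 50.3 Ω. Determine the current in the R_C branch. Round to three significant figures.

Combine the parallel branches: R_p = (1/4.90 + 1/6.18 + 1/50.3)⁻¹ = 2.592 Ω.
Node voltage V_A = V_CC · R_p/(R_s + R_p) = 36.3 × 0.08077 = 2.932 V.
Branch current I = V_A/R_C = 2.932/6.18 = 0.4744 A.
(Equivalently: I_total = 1.131 A, then current-divider fraction G_k/ΣG = 0.4194.)

I ≈ 0.474 A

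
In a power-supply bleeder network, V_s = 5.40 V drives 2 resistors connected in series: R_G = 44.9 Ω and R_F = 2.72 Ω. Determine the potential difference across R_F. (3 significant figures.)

V ≈ 0.308 V

Series total: ΣR = 44.9 + 2.72 = 47.62 Ω.
V = V_s · R/ΣR = 5.40 × 0.05712 = 0.3084 V.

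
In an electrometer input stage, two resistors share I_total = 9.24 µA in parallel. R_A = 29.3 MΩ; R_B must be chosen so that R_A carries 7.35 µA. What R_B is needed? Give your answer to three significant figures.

R_B ≈ 114 MΩ

The fraction through R_A equals R_B/(R_A+R_B).
7.35/9.24 = R_B/(R_A + R_B) → R_B = R_A · (0.7955)/(1 − 0.7955) = 29.3 × 3.889 = 113.9 MΩ.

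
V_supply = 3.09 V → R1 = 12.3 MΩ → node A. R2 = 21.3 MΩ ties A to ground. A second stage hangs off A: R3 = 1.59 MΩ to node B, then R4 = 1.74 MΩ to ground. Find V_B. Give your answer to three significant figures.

V_B ≈ 0.306 V

The second stage (R3 + R4 = 3.330 MΩ) loads node A in parallel with R2.
Effective lower resistance at A: R2 ‖ 3.330 = 2.880 MΩ.
V_A = 3.09 × 2.880/(12.3 + 2.880) = 0.5862 V.
Stage 2 is unloaded, so V_B = V_A · R4/(R3+R4) = 0.5862 × 1.74/3.330 = 0.3063 V.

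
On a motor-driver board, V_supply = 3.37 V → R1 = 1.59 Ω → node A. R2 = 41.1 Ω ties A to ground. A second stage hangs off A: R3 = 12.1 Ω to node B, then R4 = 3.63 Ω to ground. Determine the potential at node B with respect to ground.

V_B ≈ 0.682 V

Looking into the second stage from A: R3 + R4 = 15.73 Ω appears in parallel with R2.
Effective lower resistance at A: R2 ‖ 15.73 = 11.38 Ω.
V_A = 3.37 × 11.38/(1.59 + 11.38) = 2.957 V.
V_B = V_A × 0.2308 = 0.6823 V.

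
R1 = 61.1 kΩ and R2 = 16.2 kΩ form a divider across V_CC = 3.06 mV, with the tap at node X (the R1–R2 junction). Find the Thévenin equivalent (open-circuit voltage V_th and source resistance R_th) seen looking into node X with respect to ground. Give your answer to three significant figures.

Open-circuit (no load on X): V_th = V_CC · R2/(R1 + R2) = 3.06 × 16.2/(61.10 + 16.2) = 0.6413 mV.
Zeroing V_CC shorts the top of R1 to ground, so R_th = R1 ‖ R2 = 12.80 kΩ.

V_th ≈ 0.641 mV, R_th ≈ 12.8 kΩ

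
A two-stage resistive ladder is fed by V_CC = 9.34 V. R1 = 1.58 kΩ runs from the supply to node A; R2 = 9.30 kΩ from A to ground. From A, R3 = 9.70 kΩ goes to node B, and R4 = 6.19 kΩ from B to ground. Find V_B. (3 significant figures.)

Node A sees R2 in parallel with the series input of stage 2, R3 + R4 = 15.89 kΩ.
R2 ‖ (R3+R4) = 5.866 kΩ.
So V_A = 9.34 × 0.7878 = 7.358 V.
Then the unloaded second divider: V_B = V_A × R4/(R3+R4) = 7.358 × 0.3896 = 2.866 V.

V_B ≈ 2.87 V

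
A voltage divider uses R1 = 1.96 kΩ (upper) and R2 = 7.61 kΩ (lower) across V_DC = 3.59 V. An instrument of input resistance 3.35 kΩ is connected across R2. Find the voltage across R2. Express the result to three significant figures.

V_out ≈ 1.95 V

R2 ‖ R_L = (7.61 × 3.35)/(7.61 + 3.35) = 2.326 kΩ.
Now apply the divider: V_out = 3.59 × 0.5427 = 1.948 V.
(Unloaded it would be 2.85 V; the load pulls it down.)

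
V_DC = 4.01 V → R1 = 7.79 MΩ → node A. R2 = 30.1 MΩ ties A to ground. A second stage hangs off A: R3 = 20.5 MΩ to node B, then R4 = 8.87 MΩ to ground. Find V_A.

V_A ≈ 2.63 V

The second stage (R3 + R4 = 29.37 MΩ) loads node A in parallel with R2.
Effective lower resistance at A: R2 ‖ 29.37 = 14.87 MΩ.
So V_A = 4.01 × 0.6562 = 2.631 V.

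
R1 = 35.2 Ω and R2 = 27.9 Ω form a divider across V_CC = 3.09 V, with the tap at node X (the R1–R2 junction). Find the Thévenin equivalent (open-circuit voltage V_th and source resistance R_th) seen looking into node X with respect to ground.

Open-circuit (no load on X): V_th = V_CC · R2/(R1 + R2) = 3.09 × 27.9/(35.20 + 27.9) = 1.366 V.
Zeroing V_CC shorts the top of R1 to ground, so R_th = R1 ‖ R2 = 15.56 Ω.

V_th ≈ 1.37 V, R_th ≈ 15.6 Ω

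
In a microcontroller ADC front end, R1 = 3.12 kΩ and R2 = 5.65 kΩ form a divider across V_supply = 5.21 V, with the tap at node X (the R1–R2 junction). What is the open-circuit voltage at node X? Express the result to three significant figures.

With X open, the divider is unloaded: V_th = 5.21 × 5.65/8.770 = 3.356 V.

V_th ≈ 3.36 V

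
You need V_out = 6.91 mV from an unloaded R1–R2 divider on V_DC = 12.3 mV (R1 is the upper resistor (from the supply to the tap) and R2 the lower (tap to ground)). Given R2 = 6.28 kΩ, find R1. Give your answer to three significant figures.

V_out/V_DC = R2/(R1+R2) = 0.5618.
R1 = R2·(1/k − 1) = 6.28 × 0.7800 = 4.899 kΩ.

R1 ≈ 4.90 kΩ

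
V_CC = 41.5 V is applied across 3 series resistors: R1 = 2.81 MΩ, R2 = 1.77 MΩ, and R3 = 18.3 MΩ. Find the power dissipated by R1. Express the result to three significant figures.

The common current is I = 41.5/22.88 = 1.814 µA.
V(R1) = I·R = 5.097 V; P = V·I = 5.097 × 1.814 = 9.245 µW.

P ≈ 9.24 µW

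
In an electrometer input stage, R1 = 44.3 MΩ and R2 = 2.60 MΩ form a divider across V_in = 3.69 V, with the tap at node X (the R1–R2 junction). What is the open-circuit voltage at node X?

With X open, the divider is unloaded: V_th = 3.69 × 2.60/46.90 = 0.2046 V.

V_th ≈ 0.205 V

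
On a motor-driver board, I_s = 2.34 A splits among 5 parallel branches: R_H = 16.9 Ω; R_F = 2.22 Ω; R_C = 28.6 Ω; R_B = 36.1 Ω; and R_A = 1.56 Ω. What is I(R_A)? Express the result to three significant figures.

Conductances: ΣG = 1/16.9 + 1/2.22 + 1/28.6 + 1/36.1 + 1/1.56 = 1.213 (1/Ω).
R_A takes the fraction G_k/ΣG = 0.6410/1.213 = 0.5283, so I = 2.34 × 0.5283 = 1.236 A.

I ≈ 1.24 A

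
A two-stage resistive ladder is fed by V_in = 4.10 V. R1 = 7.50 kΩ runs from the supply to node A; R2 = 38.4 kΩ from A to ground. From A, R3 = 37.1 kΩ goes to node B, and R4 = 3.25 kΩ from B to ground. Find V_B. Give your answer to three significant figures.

The second stage (R3 + R4 = 40.35 kΩ) loads node A in parallel with R2.
Effective lower resistance at A: R2 ‖ 40.35 = 19.68 kΩ.
First divider: V_A = V_in · 19.68/(7.50 + 19.68) = 2.968 V.
Then the unloaded second divider: V_B = V_A × R4/(R3+R4) = 2.968 × 0.08055 = 0.2391 V.

V_B ≈ 0.239 V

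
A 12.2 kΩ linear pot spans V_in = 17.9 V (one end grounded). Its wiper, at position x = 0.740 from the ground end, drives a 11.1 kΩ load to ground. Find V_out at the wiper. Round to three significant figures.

V_out ≈ 10.9 V

Lower segment x·R_p = 9.028 kΩ; upper segment (1−x)·R_p = 3.172 kΩ.
(x·R_p) ‖ R_L = 4.979 kΩ.
Loaded-divider output: V_out = 17.9 × 0.6108 = 10.93 V.
(Unloaded: V_out = x·V_in = 13.2 V.)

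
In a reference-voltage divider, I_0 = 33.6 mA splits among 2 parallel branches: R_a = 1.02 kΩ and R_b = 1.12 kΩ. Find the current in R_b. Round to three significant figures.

I ≈ 16.0 mA

With just two branches, the current splits inversely with resistance.
I(R_b) = 33.6 × 1.02/(1.02 + 1.12) = 33.6 × 0.4766 = 16.01 mA.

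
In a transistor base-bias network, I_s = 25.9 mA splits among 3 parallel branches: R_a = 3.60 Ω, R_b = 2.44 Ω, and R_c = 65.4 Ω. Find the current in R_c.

I ≈ 0.563 mA

Total conductance ΣG = 1/3.60 + 1/2.44 + 1/65.4 = 0.7029 (units of 1/Ω).
R_c takes the fraction G_k/ΣG = 0.01529/0.7029 = 0.02175, so I = 25.9 × 0.02175 = 0.5634 mA.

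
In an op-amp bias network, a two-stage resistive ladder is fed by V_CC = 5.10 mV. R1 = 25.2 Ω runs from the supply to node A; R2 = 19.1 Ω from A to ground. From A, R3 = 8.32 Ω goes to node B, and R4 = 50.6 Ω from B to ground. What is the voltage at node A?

V_A ≈ 1.86 mV

The second stage (R3 + R4 = 58.92 Ω) loads node A in parallel with R2.
R2 ‖ (R3+R4) = 14.42 Ω.
So V_A = 5.10 × 0.3640 = 1.857 mV.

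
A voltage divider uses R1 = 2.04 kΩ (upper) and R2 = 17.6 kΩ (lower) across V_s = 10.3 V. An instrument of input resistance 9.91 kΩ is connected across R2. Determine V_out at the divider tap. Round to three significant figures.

V_out ≈ 7.79 V

First combine the lower leg with the load: R2 ‖ R_L = 6.340 kΩ.
Then V_out = V_s · R2'/(R1 + R2') = 10.3 × 6.340/8.380 = 7.793 V.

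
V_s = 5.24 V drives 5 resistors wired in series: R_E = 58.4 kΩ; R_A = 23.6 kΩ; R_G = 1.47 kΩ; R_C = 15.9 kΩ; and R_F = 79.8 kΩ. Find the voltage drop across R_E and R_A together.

ΣR = 58.4 + 23.6 + 1.47 + 15.9 + 79.8 = 179.2 kΩ.
R_{R_E..R_A} = 58.4 + 23.6 = 82.00 kΩ.
V = V_s · R/ΣR = 5.24 × 0.4577 = 2.398 V.

V ≈ 2.40 V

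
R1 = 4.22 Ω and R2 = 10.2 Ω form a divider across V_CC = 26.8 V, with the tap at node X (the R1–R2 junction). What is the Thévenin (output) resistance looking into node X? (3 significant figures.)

Zeroing V_CC shorts the top of R1 to ground, so R_th = R1 ‖ R2 = 2.985 Ω.

R_th ≈ 2.99 Ω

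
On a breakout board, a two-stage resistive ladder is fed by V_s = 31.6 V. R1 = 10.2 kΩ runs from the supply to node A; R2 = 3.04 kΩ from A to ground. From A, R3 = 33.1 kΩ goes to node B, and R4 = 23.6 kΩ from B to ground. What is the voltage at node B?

Looking into the second stage from A: R3 + R4 = 56.70 kΩ appears in parallel with R2.
Effective lower resistance at A: R2 ‖ 56.70 = 2.885 kΩ.
First divider: V_A = V_s · 2.885/(10.2 + 2.885) = 6.968 V.
Stage 2 is unloaded, so V_B = V_A · R4/(R3+R4) = 6.968 × 23.6/56.70 = 2.900 V.

V_B ≈ 2.90 V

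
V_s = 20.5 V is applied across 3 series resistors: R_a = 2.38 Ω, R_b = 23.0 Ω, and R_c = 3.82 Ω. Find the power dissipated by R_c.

P ≈ 1.88 W

The common current is I = 20.5/29.20 = 0.7021 A.
P(R_c) = I²·R_c = (0.7021)² × 3.82 = 1.883 W.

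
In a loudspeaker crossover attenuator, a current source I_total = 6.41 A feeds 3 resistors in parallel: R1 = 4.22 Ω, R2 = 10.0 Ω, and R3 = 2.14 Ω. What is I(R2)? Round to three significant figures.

I ≈ 0.797 A

Total conductance ΣG = 1/4.22 + 1/10.0 + 1/2.14 = 0.8043 (units of 1/Ω).
By the current-divider rule, I = I_total · G_k/ΣG = 6.41 × 0.1243 = 0.7970 A.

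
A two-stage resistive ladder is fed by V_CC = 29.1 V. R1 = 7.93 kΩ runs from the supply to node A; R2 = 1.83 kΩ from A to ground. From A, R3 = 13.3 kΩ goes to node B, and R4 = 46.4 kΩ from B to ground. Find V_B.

Node A sees R2 in parallel with the series input of stage 2, R3 + R4 = 59.70 kΩ.
Effective lower resistance at A: R2 ‖ 59.70 = 1.776 kΩ.
V_A = 29.1 × 1.776/(7.93 + 1.776) = 5.324 V.
Stage 2 is unloaded, so V_B = V_A · R4/(R3+R4) = 5.324 × 46.4/59.70 = 4.138 V.

V_B ≈ 4.14 V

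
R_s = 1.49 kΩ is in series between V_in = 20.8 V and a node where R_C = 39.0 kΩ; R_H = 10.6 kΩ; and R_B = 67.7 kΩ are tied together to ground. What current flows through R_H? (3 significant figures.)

I ≈ 1.63 mA

Parallel bank: R_p = 1/(1/39.0 + 1/10.6 + 1/67.7) = 7.421 kΩ.
V_A by voltage divider: V_A = 20.8 × 7.421/(1.49 + 7.421) = 17.32 V.
I(R_H) = V_A / R_H = 17.32/10.6 = 1.634 mA.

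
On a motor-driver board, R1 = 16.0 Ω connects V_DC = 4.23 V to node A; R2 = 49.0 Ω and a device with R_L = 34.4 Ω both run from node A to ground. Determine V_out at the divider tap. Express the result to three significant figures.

V_out ≈ 2.36 V

First combine the lower leg with the load: R2 ‖ R_L = 20.21 Ω.
Now apply the divider: V_out = 4.23 × 0.5581 = 2.361 V.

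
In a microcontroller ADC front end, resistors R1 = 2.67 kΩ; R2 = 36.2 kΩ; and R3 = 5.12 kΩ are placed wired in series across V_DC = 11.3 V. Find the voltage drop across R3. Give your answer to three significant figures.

Total series resistance ΣR = 2.67 + 36.2 + 5.12 = 43.99 kΩ.
By the voltage-divider rule, V = 11.3 × 5.120/43.99 = 1.315 V.

V ≈ 1.32 V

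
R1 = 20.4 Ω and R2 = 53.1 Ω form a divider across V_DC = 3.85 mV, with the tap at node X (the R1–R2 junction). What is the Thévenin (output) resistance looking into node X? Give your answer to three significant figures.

Zeroing V_DC shorts the top of R1 to ground, so R_th = R1 ‖ R2 = 14.74 Ω.

R_th ≈ 14.7 Ω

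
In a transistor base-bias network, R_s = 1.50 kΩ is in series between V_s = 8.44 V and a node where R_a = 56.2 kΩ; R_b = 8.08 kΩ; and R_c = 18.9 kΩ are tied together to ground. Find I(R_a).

I ≈ 0.116 mA

Combine the parallel branches: R_p = (1/56.2 + 1/8.08 + 1/18.9)⁻¹ = 5.142 kΩ.
V_A by voltage divider: V_A = 8.44 × 5.142/(1.50 + 5.142) = 6.534 V.
Branch current I = V_A/R_a = 6.534/56.2 = 0.1163 mA.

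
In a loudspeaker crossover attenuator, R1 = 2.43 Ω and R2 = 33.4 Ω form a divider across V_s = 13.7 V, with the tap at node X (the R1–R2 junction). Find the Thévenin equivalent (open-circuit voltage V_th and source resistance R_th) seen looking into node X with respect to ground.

V_th is the unloaded tap voltage: V_s · R2/(R1+R2) = 13.7 × 0.9322 = 12.77 V.
With V_s suppressed (replaced by a short), R_th = R1 ‖ R2 = (2.430 × 33.4)/(2.430 + 33.4) = 2.265 Ω.

V_th ≈ 12.8 V, R_th ≈ 2.27 Ω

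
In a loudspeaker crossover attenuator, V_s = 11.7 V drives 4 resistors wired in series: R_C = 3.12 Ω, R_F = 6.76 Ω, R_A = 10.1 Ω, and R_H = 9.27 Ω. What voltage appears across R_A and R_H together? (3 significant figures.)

V ≈ 7.75 V

ΣR = 3.12 + 6.76 + 10.1 + 9.27 = 29.25 Ω.
R_{R_A..R_H} = 10.1 + 9.27 = 19.37 Ω.
By the voltage-divider rule, V = 11.7 × 19.37/29.25 = 7.748 V.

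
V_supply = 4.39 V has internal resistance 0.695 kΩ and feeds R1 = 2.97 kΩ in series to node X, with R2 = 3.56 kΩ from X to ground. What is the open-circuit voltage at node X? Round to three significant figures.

V_th ≈ 2.16 V

R1' = 0.695 + 2.97 = 3.665 kΩ (source resistance + R1).
Open-circuit (no load on X): V_th = V_supply · R2/(R1' + R2) = 4.39 × 3.56/(3.665 + 3.56) = 2.163 V.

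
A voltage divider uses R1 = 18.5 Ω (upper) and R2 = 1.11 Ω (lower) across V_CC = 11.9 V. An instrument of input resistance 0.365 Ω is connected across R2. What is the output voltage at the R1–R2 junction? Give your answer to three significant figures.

First combine the lower leg with the load: R2 ‖ R_L = 0.2747 Ω.
Then V_out = V_CC · R2'/(R1 + R2') = 11.9 × 0.2747/18.77 = 0.1741 V.
(Unloaded it would be 0.674 V; the load pulls it down.)

V_out ≈ 0.174 V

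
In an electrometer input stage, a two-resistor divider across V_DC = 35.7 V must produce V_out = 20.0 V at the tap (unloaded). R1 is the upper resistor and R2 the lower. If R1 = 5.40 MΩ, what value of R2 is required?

R2 ≈ 6.88 MΩ

V_out/V_DC = R2/(R1+R2) = 0.5602.
R2 = R1 · 0.5602/(1 − 0.5602) = 6.879 MΩ.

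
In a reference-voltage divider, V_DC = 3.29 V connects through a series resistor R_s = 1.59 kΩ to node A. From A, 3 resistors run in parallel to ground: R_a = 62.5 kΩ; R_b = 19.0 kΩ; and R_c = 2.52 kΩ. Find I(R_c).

I ≈ 0.750 mA

Parallel bank: R_p = 1/(1/62.5 + 1/19.0 + 1/2.52) = 2.148 kΩ.
V_A by voltage divider: V_A = 3.29 × 2.148/(1.59 + 2.148) = 1.891 V.
Branch current I = V_A/R_c = 1.891/2.52 = 0.7503 mA.
(Equivalently: I_total = 0.8800 mA, then current-divider fraction G_k/ΣG = 0.8526.)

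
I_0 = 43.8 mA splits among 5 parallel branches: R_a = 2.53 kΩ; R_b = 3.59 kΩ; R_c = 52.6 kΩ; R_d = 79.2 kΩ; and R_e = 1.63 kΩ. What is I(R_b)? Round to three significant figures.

Conductances: ΣG = 1/2.53 + 1/3.59 + 1/52.6 + 1/79.2 + 1/1.63 = 1.319 (1/kΩ).
By the current-divider rule, I = I_0 · G_k/ΣG = 43.8 × 0.2112 = 9.250 mA.

I ≈ 9.25 mA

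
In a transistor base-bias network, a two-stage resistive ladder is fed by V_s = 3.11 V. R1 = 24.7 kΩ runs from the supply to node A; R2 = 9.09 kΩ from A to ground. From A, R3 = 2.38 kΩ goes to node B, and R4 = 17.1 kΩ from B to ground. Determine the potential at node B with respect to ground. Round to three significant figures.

Node A sees R2 in parallel with the series input of stage 2, R3 + R4 = 19.48 kΩ.
Effective lower resistance at A: R2 ‖ 19.48 = 6.198 kΩ.
First divider: V_A = V_s · 6.198/(24.7 + 6.198) = 0.6238 V.
V_B = V_A × 0.8778 = 0.5476 V.

V_B ≈ 0.548 V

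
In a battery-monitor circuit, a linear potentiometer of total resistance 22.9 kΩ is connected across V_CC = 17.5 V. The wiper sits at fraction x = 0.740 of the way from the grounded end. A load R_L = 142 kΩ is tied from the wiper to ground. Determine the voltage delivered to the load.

V_out ≈ 12.6 V

Split the track: R_lower = x·R_p = 16.95 kΩ, R_upper = (1−x)·R_p = 5.954 kΩ.
Lower segment in parallel with the load: 16.95 ‖ 142 = 15.14 kΩ.
Loaded-divider output: V_out = 17.5 × 0.7177 = 12.56 V.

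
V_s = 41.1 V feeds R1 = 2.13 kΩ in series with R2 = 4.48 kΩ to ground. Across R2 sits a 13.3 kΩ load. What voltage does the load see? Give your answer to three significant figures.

V_out ≈ 25.1 V

R2 ‖ R_L = (4.48 × 13.3)/(4.48 + 13.3) = 3.351 kΩ.
Voltage divider with the loaded lower leg: V_out = 41.1 × 3.351/(2.13 + 3.351) = 41.1 × 0.6114 = 25.13 V.
(Unloaded it would be 27.9 V; the load pulls it down.)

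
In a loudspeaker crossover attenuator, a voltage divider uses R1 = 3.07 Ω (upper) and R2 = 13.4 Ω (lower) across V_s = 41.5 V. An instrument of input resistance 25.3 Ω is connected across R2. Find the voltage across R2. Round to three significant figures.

R2 ‖ R_L = (13.4 × 25.3)/(13.4 + 25.3) = 8.760 Ω.
Then V_out = V_s · R2'/(R1 + R2') = 41.5 × 8.760/11.83 = 30.73 V.
(Unloaded it would be 33.8 V; the load pulls it down.)

V_out ≈ 30.7 V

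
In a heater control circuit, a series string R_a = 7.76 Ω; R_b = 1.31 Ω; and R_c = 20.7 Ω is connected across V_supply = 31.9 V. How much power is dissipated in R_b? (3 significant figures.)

ΣR = 29.77 Ω → I = 31.9/29.77 = 1.072 A.
V(R_b) = I·R = 1.404 V; P = V·I = 1.404 × 1.072 = 1.504 W.

P ≈ 1.50 W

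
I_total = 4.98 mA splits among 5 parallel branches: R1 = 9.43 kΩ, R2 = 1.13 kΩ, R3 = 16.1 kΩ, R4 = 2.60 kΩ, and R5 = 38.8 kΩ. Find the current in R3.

Total conductance ΣG = 1/9.43 + 1/1.13 + 1/16.1 + 1/2.60 + 1/38.8 = 1.464 (units of 1/kΩ).
R3 takes the fraction G_k/ΣG = 0.06211/1.464 = 0.04244, so I = 4.98 × 0.04244 = 0.2114 mA.

I ≈ 0.211 mA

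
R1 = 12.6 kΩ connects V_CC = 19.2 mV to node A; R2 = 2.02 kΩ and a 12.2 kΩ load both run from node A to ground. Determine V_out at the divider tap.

V_out ≈ 2.32 mV

R2 ‖ R_L = (2.02 × 12.2)/(2.02 + 12.2) = 1.733 kΩ.
Then V_out = V_CC · R2'/(R1 + R2') = 19.2 × 1.733/14.33 = 2.322 mV.
(Unloaded it would be 2.65 mV; the load pulls it down.)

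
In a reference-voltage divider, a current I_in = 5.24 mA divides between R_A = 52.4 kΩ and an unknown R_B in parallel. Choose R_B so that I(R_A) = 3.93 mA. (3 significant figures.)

The fraction through R_A equals R_B/(R_A+R_B).
With f = 0.7500, R_B = R_A · f/(1−f) = 52.4 × 3.000 = 157.2 kΩ.

R_B ≈ 157 kΩ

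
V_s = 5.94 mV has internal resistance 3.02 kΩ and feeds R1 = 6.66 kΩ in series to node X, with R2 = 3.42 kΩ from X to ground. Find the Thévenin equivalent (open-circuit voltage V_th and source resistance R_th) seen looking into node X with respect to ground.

V_th ≈ 1.55 mV, R_th ≈ 2.53 kΩ

R1' = 3.02 + 6.66 = 9.680 kΩ (source resistance + R1).
V_th is the unloaded tap voltage: V_s · R2/(R1'+R2) = 5.94 × 0.2611 = 1.551 mV.
Zeroing V_s shorts the top of R1' to ground, so R_th = R1' ‖ R2 = 2.527 kΩ.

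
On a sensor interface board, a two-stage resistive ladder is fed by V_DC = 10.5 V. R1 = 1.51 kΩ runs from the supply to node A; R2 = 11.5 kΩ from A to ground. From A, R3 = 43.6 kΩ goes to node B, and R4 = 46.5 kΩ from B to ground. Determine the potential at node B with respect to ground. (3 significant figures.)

V_B ≈ 4.72 V

The second stage (R3 + R4 = 90.10 kΩ) loads node A in parallel with R2.
R2 ‖ (R3+R4) = 10.20 kΩ.
So V_A = 10.5 × 0.8710 = 9.146 V.
V_B = V_A × 0.5161 = 4.720 V.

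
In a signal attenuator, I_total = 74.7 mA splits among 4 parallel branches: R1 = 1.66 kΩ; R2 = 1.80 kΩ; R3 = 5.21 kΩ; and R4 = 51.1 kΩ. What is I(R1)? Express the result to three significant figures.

I ≈ 32.9 mA

Conductances: ΣG = 1/1.66 + 1/1.80 + 1/5.21 + 1/51.1 = 1.369 (1/kΩ).
R1 takes the fraction G_k/ΣG = 0.6024/1.369 = 0.4399, so I = 74.7 × 0.4399 = 32.86 mA.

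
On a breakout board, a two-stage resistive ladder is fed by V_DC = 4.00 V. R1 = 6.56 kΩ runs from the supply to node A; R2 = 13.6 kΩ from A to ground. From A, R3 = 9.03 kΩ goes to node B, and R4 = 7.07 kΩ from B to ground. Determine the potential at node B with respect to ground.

Looking into the second stage from A: R3 + R4 = 16.10 kΩ appears in parallel with R2.
R2 ‖ (R3+R4) = 7.372 kΩ.
V_A = 4.00 × 7.372/(6.56 + 7.372) = 2.117 V.
V_B = V_A × 0.4391 = 0.9295 V.

V_B ≈ 0.929 V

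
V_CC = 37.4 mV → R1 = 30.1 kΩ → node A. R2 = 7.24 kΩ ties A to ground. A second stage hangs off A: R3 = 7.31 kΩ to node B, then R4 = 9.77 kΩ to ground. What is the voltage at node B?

Node A sees R2 in parallel with the series input of stage 2, R3 + R4 = 17.08 kΩ.
Effective lower resistance at A: R2 ‖ 17.08 = 5.085 kΩ.
So V_A = 37.4 × 0.1445 = 5.405 mV.
Stage 2 is unloaded, so V_B = V_A · R4/(R3+R4) = 5.405 × 9.77/17.08 = 3.092 mV.

V_B ≈ 3.09 mV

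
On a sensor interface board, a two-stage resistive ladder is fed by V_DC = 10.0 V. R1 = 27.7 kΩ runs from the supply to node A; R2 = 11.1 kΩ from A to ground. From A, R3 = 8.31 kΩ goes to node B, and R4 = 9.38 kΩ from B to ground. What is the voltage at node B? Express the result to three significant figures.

The second stage (R3 + R4 = 17.69 kΩ) loads node A in parallel with R2.
Effective lower resistance at A: R2 ‖ 17.69 = 6.820 kΩ.
So V_A = 10.0 × 0.1976 = 1.976 V.
Then the unloaded second divider: V_B = V_A × R4/(R3+R4) = 1.976 × 0.5302 = 1.048 V.

V_B ≈ 1.05 V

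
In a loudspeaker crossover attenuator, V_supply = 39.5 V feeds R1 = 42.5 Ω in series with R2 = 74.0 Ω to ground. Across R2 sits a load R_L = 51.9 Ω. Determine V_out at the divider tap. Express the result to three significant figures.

V_out ≈ 16.5 V

First combine the lower leg with the load: R2 ‖ R_L = 30.51 Ω.
Voltage divider with the loaded lower leg: V_out = 39.5 × 30.51/(42.5 + 30.51) = 39.5 × 0.4178 = 16.51 V.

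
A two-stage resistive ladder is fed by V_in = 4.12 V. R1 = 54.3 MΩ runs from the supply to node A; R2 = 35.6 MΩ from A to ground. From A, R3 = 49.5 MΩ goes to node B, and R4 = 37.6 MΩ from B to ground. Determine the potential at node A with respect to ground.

V_A ≈ 1.31 V

The second stage (R3 + R4 = 87.10 MΩ) loads node A in parallel with R2.
Effective lower resistance at A: R2 ‖ 87.10 = 25.27 MΩ.
So V_A = 4.12 × 0.3176 = 1.308 V.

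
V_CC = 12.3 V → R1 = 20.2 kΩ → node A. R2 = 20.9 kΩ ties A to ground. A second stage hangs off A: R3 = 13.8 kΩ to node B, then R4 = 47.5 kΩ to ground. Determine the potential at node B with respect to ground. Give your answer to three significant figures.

V_B ≈ 4.15 V

Looking into the second stage from A: R3 + R4 = 61.30 kΩ appears in parallel with R2.
Effective lower resistance at A: R2 ‖ 61.30 = 15.59 kΩ.
First divider: V_A = V_CC · 15.59/(20.2 + 15.59) = 5.357 V.
Stage 2 is unloaded, so V_B = V_A · R4/(R3+R4) = 5.357 × 47.5/61.30 = 4.151 V.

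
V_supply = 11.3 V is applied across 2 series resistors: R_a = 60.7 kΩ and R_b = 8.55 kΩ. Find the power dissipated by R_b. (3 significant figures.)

ΣR = 69.25 kΩ → I = 11.3/69.25 = 0.1632 mA.
V(R_b) = I·R = 1.395 V; P = V·I = 1.395 × 0.1632 = 0.2277 mW.

P ≈ 0.228 mW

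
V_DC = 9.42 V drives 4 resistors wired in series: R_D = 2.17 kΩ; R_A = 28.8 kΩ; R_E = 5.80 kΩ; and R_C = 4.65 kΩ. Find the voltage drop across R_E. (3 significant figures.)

V ≈ 1.32 V

Total series resistance ΣR = 2.17 + 28.8 + 5.80 + 4.65 = 41.42 kΩ.
Voltage divider: V = V_DC · (5.800 / 41.42) = 9.42 × 0.1400 = 1.319 V.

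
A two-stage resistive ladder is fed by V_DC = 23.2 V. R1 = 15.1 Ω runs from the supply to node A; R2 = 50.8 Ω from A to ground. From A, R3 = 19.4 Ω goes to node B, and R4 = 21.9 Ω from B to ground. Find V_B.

Looking into the second stage from A: R3 + R4 = 41.30 Ω appears in parallel with R2.
R2 ‖ (R3+R4) = 22.78 Ω.
V_A = 23.2 × 22.78/(15.1 + 22.78) = 13.95 V.
Then the unloaded second divider: V_B = V_A × R4/(R3+R4) = 13.95 × 0.5303 = 7.398 V.

V_B ≈ 7.40 V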